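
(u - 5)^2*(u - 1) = u^3 - 11*u^2 + 35*u - 25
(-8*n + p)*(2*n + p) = -16*n^2 - 6*n*p + p^2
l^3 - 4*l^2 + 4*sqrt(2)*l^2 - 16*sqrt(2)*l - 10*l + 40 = (l - 4)*(l - sqrt(2))*(l + 5*sqrt(2))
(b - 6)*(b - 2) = b^2 - 8*b + 12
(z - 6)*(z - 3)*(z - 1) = z^3 - 10*z^2 + 27*z - 18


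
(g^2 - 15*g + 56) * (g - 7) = g^3 - 22*g^2 + 161*g - 392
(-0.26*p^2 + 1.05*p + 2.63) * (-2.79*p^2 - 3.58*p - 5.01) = 0.7254*p^4 - 1.9987*p^3 - 9.7941*p^2 - 14.6759*p - 13.1763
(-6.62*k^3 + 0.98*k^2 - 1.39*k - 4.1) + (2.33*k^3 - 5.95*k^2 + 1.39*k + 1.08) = -4.29*k^3 - 4.97*k^2 - 3.02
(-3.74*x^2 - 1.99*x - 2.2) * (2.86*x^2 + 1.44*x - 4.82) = -10.6964*x^4 - 11.077*x^3 + 8.8692*x^2 + 6.4238*x + 10.604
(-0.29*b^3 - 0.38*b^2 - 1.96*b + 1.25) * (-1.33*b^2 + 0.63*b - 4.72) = 0.3857*b^5 + 0.3227*b^4 + 3.7362*b^3 - 1.1037*b^2 + 10.0387*b - 5.9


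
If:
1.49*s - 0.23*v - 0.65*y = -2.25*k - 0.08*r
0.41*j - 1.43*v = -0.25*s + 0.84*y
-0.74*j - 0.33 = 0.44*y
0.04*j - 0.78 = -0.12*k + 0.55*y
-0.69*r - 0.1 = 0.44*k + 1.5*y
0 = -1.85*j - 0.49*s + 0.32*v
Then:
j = 0.36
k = 0.17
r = 2.70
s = -0.87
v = 0.75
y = -1.36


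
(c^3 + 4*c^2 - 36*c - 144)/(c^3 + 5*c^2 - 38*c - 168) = (c + 6)/(c + 7)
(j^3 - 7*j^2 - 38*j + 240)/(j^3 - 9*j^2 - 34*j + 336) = (j - 5)/(j - 7)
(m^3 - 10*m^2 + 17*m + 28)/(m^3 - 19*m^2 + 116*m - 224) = (m + 1)/(m - 8)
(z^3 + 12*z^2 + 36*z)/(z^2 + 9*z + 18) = z*(z + 6)/(z + 3)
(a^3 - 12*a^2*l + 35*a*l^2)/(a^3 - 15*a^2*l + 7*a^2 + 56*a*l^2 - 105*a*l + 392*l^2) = a*(a - 5*l)/(a^2 - 8*a*l + 7*a - 56*l)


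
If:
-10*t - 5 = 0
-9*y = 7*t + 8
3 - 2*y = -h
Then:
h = -4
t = -1/2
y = -1/2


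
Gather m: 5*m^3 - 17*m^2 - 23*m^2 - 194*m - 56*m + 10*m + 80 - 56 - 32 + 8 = 5*m^3 - 40*m^2 - 240*m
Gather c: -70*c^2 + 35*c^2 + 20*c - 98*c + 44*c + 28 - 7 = -35*c^2 - 34*c + 21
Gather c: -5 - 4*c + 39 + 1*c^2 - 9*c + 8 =c^2 - 13*c + 42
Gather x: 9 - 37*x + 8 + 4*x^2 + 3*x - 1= 4*x^2 - 34*x + 16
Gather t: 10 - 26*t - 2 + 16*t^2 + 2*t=16*t^2 - 24*t + 8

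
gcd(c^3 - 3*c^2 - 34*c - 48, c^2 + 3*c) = c + 3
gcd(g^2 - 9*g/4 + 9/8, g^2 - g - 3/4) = g - 3/2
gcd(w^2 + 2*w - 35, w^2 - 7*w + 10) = w - 5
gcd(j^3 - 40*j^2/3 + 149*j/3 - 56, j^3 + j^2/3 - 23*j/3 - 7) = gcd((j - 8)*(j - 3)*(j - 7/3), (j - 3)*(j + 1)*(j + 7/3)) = j - 3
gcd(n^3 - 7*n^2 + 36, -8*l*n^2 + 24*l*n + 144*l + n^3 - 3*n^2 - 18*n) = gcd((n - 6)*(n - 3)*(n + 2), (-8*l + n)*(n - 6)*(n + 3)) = n - 6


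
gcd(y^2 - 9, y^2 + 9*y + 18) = y + 3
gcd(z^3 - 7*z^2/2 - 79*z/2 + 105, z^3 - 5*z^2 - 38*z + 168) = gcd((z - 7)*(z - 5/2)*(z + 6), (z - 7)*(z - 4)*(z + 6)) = z^2 - z - 42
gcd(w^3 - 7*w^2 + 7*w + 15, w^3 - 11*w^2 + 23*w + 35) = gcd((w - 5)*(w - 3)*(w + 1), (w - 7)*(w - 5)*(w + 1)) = w^2 - 4*w - 5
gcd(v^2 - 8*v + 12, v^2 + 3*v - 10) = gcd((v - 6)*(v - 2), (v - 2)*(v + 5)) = v - 2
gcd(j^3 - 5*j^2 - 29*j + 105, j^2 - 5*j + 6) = j - 3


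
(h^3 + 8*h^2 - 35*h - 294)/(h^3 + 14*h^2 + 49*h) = (h - 6)/h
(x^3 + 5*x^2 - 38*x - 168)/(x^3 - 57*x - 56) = (x^2 - 2*x - 24)/(x^2 - 7*x - 8)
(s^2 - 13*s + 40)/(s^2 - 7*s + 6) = (s^2 - 13*s + 40)/(s^2 - 7*s + 6)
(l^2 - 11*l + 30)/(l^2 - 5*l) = (l - 6)/l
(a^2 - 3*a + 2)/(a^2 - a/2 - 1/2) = 2*(a - 2)/(2*a + 1)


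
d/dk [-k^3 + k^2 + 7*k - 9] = -3*k^2 + 2*k + 7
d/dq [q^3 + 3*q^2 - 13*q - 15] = 3*q^2 + 6*q - 13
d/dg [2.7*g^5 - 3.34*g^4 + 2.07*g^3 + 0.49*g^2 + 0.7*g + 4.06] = 13.5*g^4 - 13.36*g^3 + 6.21*g^2 + 0.98*g + 0.7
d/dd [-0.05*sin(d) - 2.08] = -0.05*cos(d)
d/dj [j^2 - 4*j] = 2*j - 4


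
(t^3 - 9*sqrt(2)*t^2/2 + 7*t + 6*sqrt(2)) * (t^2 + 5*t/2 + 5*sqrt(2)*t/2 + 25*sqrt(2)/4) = t^5 - 2*sqrt(2)*t^4 + 5*t^4/2 - 31*t^3/2 - 5*sqrt(2)*t^3 - 155*t^2/4 + 47*sqrt(2)*t^2/2 + 30*t + 235*sqrt(2)*t/4 + 75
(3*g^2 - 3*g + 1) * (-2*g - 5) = -6*g^3 - 9*g^2 + 13*g - 5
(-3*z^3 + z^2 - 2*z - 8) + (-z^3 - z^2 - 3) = -4*z^3 - 2*z - 11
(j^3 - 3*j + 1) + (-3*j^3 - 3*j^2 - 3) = -2*j^3 - 3*j^2 - 3*j - 2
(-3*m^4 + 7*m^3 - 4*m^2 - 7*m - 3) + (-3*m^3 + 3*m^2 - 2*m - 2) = -3*m^4 + 4*m^3 - m^2 - 9*m - 5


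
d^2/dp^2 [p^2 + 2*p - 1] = 2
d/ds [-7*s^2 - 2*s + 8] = -14*s - 2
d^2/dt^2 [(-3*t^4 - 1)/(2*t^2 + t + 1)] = 2*(-12*t^6 - 18*t^5 - 27*t^4 - 24*t^3 - 30*t^2 - 6*t + 1)/(8*t^6 + 12*t^5 + 18*t^4 + 13*t^3 + 9*t^2 + 3*t + 1)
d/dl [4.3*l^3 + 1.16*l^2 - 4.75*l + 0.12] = 12.9*l^2 + 2.32*l - 4.75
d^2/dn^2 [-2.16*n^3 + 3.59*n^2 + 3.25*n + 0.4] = 7.18 - 12.96*n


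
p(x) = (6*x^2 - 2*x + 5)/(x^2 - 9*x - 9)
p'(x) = (9 - 2*x)*(6*x^2 - 2*x + 5)/(x^2 - 9*x - 9)^2 + (12*x - 2)/(x^2 - 9*x - 9) = (-52*x^2 - 118*x + 63)/(x^4 - 18*x^3 + 63*x^2 + 162*x + 81)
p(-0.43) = -1.41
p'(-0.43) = 4.26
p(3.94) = -3.12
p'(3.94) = -1.44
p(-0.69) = -3.99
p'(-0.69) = 22.35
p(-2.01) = 2.53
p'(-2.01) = 0.52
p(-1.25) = 4.43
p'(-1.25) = 8.89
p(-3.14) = 2.42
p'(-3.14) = -0.09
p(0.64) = -0.43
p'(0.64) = -0.16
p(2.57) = -1.55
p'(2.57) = -0.90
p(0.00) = -0.56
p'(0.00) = 0.78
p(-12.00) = 3.67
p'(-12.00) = -0.10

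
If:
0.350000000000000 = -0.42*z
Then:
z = -0.83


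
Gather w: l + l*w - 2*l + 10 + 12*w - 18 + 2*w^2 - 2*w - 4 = -l + 2*w^2 + w*(l + 10) - 12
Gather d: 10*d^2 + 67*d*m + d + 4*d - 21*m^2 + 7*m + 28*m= 10*d^2 + d*(67*m + 5) - 21*m^2 + 35*m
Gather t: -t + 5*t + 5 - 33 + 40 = 4*t + 12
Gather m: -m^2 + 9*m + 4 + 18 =-m^2 + 9*m + 22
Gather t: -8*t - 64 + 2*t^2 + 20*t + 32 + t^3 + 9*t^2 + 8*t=t^3 + 11*t^2 + 20*t - 32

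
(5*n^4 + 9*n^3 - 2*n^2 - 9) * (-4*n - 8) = -20*n^5 - 76*n^4 - 64*n^3 + 16*n^2 + 36*n + 72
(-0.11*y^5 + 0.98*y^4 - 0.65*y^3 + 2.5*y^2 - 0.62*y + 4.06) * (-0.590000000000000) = 0.0649*y^5 - 0.5782*y^4 + 0.3835*y^3 - 1.475*y^2 + 0.3658*y - 2.3954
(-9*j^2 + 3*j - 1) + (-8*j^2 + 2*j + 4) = -17*j^2 + 5*j + 3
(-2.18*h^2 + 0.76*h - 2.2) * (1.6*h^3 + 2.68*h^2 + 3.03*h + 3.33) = -3.488*h^5 - 4.6264*h^4 - 8.0886*h^3 - 10.8526*h^2 - 4.1352*h - 7.326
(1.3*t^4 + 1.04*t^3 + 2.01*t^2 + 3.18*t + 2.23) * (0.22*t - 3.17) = 0.286*t^5 - 3.8922*t^4 - 2.8546*t^3 - 5.6721*t^2 - 9.59*t - 7.0691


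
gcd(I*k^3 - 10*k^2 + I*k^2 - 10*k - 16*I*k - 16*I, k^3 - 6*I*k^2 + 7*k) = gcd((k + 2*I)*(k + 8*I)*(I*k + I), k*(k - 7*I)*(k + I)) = 1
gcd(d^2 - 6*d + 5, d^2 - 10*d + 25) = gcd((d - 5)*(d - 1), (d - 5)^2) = d - 5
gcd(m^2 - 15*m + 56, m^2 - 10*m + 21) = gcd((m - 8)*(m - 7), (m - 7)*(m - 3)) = m - 7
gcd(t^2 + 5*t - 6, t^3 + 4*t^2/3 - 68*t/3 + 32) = t + 6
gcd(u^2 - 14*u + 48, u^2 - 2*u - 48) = u - 8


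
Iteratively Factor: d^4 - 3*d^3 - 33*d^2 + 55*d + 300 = (d - 5)*(d^3 + 2*d^2 - 23*d - 60) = (d - 5)*(d + 3)*(d^2 - d - 20) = (d - 5)*(d + 3)*(d + 4)*(d - 5)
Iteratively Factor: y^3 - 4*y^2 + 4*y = (y - 2)*(y^2 - 2*y) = (y - 2)^2*(y)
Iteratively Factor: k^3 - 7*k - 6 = (k + 1)*(k^2 - k - 6) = (k - 3)*(k + 1)*(k + 2)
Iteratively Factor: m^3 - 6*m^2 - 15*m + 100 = (m - 5)*(m^2 - m - 20) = (m - 5)*(m + 4)*(m - 5)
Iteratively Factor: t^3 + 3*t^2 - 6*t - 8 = (t - 2)*(t^2 + 5*t + 4) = (t - 2)*(t + 4)*(t + 1)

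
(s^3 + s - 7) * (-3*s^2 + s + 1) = -3*s^5 + s^4 - 2*s^3 + 22*s^2 - 6*s - 7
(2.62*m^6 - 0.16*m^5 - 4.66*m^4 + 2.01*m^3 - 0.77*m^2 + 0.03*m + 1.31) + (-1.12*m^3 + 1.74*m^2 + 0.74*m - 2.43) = 2.62*m^6 - 0.16*m^5 - 4.66*m^4 + 0.89*m^3 + 0.97*m^2 + 0.77*m - 1.12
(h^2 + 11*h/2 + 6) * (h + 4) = h^3 + 19*h^2/2 + 28*h + 24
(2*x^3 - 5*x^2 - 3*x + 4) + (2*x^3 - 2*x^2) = 4*x^3 - 7*x^2 - 3*x + 4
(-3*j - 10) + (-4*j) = -7*j - 10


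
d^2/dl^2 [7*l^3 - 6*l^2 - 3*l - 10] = 42*l - 12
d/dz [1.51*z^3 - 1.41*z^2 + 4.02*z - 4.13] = 4.53*z^2 - 2.82*z + 4.02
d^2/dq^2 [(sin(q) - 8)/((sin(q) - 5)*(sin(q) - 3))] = (-sin(q)^5 + 24*sin(q)^4 - 100*sin(q)^3 - 136*sin(q)^2 + 1029*sin(q) - 544)/((sin(q) - 5)^3*(sin(q) - 3)^3)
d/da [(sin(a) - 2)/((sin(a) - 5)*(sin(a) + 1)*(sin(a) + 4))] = 2*(-sin(a)^3 + 3*sin(a)^2 - 31)*cos(a)/((sin(a) - 5)^2*(sin(a) + 1)^2*(sin(a) + 4)^2)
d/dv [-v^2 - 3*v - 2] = -2*v - 3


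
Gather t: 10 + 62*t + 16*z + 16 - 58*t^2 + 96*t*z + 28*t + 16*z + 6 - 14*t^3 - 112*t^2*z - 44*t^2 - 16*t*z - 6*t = -14*t^3 + t^2*(-112*z - 102) + t*(80*z + 84) + 32*z + 32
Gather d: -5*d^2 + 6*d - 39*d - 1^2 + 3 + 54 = -5*d^2 - 33*d + 56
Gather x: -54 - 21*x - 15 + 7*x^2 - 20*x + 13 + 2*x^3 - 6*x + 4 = 2*x^3 + 7*x^2 - 47*x - 52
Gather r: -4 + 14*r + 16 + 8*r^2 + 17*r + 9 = 8*r^2 + 31*r + 21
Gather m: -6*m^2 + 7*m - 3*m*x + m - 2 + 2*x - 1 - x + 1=-6*m^2 + m*(8 - 3*x) + x - 2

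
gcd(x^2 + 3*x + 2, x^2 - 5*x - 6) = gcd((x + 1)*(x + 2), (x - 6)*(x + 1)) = x + 1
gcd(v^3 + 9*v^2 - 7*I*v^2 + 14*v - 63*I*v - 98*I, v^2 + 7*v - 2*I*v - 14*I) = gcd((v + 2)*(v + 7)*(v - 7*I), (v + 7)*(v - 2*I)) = v + 7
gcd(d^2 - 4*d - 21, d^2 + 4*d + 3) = d + 3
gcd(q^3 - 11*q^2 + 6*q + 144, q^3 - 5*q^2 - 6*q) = q - 6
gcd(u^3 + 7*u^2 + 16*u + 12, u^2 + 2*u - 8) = 1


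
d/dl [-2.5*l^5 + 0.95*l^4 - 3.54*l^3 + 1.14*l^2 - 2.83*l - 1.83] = -12.5*l^4 + 3.8*l^3 - 10.62*l^2 + 2.28*l - 2.83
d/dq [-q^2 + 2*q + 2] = 2 - 2*q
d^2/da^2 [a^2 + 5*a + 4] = 2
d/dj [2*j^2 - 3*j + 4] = 4*j - 3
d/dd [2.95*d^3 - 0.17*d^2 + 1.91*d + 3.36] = 8.85*d^2 - 0.34*d + 1.91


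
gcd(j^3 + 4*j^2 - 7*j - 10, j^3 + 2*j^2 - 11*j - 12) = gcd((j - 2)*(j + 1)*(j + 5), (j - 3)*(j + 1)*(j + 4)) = j + 1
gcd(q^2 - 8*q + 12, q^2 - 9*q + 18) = q - 6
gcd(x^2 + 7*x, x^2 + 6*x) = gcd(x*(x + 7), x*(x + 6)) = x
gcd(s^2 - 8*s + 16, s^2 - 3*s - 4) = s - 4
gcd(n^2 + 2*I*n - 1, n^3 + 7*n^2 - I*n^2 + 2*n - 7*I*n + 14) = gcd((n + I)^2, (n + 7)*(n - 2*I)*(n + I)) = n + I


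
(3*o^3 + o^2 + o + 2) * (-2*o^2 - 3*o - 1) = -6*o^5 - 11*o^4 - 8*o^3 - 8*o^2 - 7*o - 2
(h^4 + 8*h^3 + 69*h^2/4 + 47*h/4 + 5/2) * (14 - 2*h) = -2*h^5 - 2*h^4 + 155*h^3/2 + 218*h^2 + 319*h/2 + 35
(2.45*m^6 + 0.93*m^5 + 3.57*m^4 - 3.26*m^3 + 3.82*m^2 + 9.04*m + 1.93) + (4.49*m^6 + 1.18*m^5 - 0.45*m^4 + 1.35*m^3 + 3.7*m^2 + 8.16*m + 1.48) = 6.94*m^6 + 2.11*m^5 + 3.12*m^4 - 1.91*m^3 + 7.52*m^2 + 17.2*m + 3.41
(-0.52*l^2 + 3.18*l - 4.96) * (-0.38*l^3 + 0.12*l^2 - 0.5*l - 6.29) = 0.1976*l^5 - 1.2708*l^4 + 2.5264*l^3 + 1.0856*l^2 - 17.5222*l + 31.1984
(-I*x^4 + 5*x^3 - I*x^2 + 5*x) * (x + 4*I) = -I*x^5 + 9*x^4 + 19*I*x^3 + 9*x^2 + 20*I*x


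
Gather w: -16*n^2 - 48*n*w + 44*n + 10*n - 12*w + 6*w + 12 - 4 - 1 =-16*n^2 + 54*n + w*(-48*n - 6) + 7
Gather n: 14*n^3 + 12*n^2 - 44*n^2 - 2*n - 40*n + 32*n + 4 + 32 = 14*n^3 - 32*n^2 - 10*n + 36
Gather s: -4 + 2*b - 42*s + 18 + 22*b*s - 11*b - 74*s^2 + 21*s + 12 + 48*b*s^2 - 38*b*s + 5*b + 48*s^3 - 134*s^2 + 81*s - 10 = -4*b + 48*s^3 + s^2*(48*b - 208) + s*(60 - 16*b) + 16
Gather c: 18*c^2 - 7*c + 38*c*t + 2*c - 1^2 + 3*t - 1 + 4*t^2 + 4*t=18*c^2 + c*(38*t - 5) + 4*t^2 + 7*t - 2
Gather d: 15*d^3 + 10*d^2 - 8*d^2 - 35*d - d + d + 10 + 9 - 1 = 15*d^3 + 2*d^2 - 35*d + 18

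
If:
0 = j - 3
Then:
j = 3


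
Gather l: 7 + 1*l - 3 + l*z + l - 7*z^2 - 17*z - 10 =l*(z + 2) - 7*z^2 - 17*z - 6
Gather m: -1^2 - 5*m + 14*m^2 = 14*m^2 - 5*m - 1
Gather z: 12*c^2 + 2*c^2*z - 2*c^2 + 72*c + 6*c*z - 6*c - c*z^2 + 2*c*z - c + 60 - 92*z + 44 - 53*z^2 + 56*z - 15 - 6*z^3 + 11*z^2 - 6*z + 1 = 10*c^2 + 65*c - 6*z^3 + z^2*(-c - 42) + z*(2*c^2 + 8*c - 42) + 90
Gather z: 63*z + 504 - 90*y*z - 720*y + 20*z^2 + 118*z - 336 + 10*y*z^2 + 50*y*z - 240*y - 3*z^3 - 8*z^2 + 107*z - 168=-960*y - 3*z^3 + z^2*(10*y + 12) + z*(288 - 40*y)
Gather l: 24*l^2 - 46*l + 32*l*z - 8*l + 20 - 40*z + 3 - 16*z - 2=24*l^2 + l*(32*z - 54) - 56*z + 21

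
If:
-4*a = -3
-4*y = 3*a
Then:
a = 3/4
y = -9/16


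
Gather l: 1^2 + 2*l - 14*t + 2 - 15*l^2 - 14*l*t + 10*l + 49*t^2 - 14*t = -15*l^2 + l*(12 - 14*t) + 49*t^2 - 28*t + 3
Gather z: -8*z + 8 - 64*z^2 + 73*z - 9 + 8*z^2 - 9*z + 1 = -56*z^2 + 56*z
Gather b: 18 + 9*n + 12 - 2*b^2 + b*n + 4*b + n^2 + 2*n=-2*b^2 + b*(n + 4) + n^2 + 11*n + 30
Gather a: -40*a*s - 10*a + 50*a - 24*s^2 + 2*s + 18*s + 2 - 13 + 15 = a*(40 - 40*s) - 24*s^2 + 20*s + 4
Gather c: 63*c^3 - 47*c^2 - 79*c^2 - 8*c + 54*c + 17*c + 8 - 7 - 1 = 63*c^3 - 126*c^2 + 63*c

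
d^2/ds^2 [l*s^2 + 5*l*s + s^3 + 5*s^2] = 2*l + 6*s + 10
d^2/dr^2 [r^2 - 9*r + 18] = 2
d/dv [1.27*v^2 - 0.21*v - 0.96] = 2.54*v - 0.21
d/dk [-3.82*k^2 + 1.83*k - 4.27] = 1.83 - 7.64*k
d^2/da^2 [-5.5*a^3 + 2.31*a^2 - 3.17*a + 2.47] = 4.62 - 33.0*a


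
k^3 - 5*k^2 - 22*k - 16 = (k - 8)*(k + 1)*(k + 2)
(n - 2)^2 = n^2 - 4*n + 4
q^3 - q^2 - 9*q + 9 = (q - 3)*(q - 1)*(q + 3)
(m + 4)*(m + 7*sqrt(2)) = m^2 + 4*m + 7*sqrt(2)*m + 28*sqrt(2)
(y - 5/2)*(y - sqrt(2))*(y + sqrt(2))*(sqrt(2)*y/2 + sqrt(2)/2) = sqrt(2)*y^4/2 - 3*sqrt(2)*y^3/4 - 9*sqrt(2)*y^2/4 + 3*sqrt(2)*y/2 + 5*sqrt(2)/2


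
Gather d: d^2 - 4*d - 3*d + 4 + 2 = d^2 - 7*d + 6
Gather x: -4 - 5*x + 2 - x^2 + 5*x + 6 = 4 - x^2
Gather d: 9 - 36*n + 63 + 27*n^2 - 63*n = 27*n^2 - 99*n + 72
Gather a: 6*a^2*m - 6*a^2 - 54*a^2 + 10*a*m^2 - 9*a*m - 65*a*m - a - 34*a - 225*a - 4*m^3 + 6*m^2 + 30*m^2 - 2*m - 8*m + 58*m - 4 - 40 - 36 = a^2*(6*m - 60) + a*(10*m^2 - 74*m - 260) - 4*m^3 + 36*m^2 + 48*m - 80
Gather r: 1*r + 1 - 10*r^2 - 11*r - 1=-10*r^2 - 10*r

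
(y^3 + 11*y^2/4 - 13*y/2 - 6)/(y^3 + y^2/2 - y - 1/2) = (4*y^3 + 11*y^2 - 26*y - 24)/(2*(2*y^3 + y^2 - 2*y - 1))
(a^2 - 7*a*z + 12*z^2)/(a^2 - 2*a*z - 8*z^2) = (a - 3*z)/(a + 2*z)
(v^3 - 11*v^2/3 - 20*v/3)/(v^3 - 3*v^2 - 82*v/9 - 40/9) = 3*v/(3*v + 2)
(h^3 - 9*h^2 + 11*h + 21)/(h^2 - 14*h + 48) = (h^3 - 9*h^2 + 11*h + 21)/(h^2 - 14*h + 48)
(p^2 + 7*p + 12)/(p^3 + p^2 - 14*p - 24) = (p + 4)/(p^2 - 2*p - 8)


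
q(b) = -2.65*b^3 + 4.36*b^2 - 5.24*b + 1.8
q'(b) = -7.95*b^2 + 8.72*b - 5.24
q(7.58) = -941.54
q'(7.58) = -395.92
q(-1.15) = 17.62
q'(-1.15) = -25.78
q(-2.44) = 79.04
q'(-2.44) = -73.85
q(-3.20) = 150.05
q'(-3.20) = -114.55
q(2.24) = -17.85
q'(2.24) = -25.60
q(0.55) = -0.20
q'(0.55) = -2.85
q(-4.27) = 309.98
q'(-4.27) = -187.43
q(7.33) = -846.01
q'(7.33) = -368.47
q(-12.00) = 5271.72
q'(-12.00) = -1254.68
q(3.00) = -46.23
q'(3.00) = -50.63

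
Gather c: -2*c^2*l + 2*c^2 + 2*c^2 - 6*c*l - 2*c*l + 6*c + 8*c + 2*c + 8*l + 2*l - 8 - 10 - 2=c^2*(4 - 2*l) + c*(16 - 8*l) + 10*l - 20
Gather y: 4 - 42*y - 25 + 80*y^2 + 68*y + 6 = 80*y^2 + 26*y - 15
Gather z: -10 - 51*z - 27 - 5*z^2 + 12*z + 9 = -5*z^2 - 39*z - 28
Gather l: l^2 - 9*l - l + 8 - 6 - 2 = l^2 - 10*l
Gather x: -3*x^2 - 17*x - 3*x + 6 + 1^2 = -3*x^2 - 20*x + 7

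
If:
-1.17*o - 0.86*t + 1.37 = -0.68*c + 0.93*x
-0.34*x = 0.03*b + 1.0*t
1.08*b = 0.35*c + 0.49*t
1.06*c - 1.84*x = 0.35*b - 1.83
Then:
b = 0.450344066088438*x - 0.617122177665669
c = 1.88454756899147*x - 1.93018185111602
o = 0.56026600326434*x + 0.0355167427840429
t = 0.0185136653299701 - 0.353510321982653*x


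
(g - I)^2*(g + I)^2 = g^4 + 2*g^2 + 1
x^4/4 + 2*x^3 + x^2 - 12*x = x*(x/4 + 1)*(x - 2)*(x + 6)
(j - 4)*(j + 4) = j^2 - 16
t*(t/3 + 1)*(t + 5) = t^3/3 + 8*t^2/3 + 5*t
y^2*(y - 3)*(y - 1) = y^4 - 4*y^3 + 3*y^2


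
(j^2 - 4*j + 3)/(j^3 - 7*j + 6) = (j - 3)/(j^2 + j - 6)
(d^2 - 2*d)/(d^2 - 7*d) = (d - 2)/(d - 7)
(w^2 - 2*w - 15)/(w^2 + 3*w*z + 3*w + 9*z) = (w - 5)/(w + 3*z)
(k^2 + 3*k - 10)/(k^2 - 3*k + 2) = (k + 5)/(k - 1)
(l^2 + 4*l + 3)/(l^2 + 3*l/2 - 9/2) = 2*(l + 1)/(2*l - 3)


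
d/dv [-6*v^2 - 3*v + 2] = -12*v - 3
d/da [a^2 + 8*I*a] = 2*a + 8*I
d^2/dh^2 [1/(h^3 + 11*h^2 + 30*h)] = 2*(-h*(3*h + 11)*(h^2 + 11*h + 30) + (3*h^2 + 22*h + 30)^2)/(h^3*(h^2 + 11*h + 30)^3)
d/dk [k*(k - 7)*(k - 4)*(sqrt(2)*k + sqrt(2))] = sqrt(2)*(4*k^3 - 30*k^2 + 34*k + 28)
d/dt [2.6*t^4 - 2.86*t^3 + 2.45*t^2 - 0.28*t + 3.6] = 10.4*t^3 - 8.58*t^2 + 4.9*t - 0.28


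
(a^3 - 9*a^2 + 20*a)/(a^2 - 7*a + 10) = a*(a - 4)/(a - 2)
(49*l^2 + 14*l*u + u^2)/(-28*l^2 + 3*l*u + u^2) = (7*l + u)/(-4*l + u)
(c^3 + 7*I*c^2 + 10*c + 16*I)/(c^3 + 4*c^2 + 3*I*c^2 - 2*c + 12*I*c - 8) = (c^2 + 6*I*c + 16)/(c^2 + 2*c*(2 + I) + 8*I)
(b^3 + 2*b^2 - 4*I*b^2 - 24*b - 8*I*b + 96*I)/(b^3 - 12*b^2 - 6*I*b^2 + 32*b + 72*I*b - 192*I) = (b^2 + b*(6 - 4*I) - 24*I)/(b^2 + b*(-8 - 6*I) + 48*I)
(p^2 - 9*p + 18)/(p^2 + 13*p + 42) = (p^2 - 9*p + 18)/(p^2 + 13*p + 42)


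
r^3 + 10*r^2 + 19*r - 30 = (r - 1)*(r + 5)*(r + 6)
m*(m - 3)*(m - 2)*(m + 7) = m^4 + 2*m^3 - 29*m^2 + 42*m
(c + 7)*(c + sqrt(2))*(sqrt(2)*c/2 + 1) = sqrt(2)*c^3/2 + 2*c^2 + 7*sqrt(2)*c^2/2 + sqrt(2)*c + 14*c + 7*sqrt(2)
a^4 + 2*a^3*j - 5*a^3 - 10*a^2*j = a^2*(a - 5)*(a + 2*j)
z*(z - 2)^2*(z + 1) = z^4 - 3*z^3 + 4*z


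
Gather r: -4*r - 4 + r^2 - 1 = r^2 - 4*r - 5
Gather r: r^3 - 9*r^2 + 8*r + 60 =r^3 - 9*r^2 + 8*r + 60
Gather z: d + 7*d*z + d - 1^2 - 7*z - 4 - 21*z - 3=2*d + z*(7*d - 28) - 8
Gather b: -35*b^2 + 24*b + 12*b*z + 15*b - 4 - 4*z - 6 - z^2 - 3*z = -35*b^2 + b*(12*z + 39) - z^2 - 7*z - 10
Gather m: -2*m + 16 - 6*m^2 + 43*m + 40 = -6*m^2 + 41*m + 56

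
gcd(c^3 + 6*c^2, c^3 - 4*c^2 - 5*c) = c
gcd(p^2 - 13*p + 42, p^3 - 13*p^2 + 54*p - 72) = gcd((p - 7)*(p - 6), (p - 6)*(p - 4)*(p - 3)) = p - 6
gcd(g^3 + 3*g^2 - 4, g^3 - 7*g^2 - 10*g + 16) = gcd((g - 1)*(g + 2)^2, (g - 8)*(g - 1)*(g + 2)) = g^2 + g - 2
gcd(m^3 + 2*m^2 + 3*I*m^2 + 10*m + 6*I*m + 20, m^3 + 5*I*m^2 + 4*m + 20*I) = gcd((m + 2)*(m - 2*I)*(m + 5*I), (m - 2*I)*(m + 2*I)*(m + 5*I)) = m^2 + 3*I*m + 10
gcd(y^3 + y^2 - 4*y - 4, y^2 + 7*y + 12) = 1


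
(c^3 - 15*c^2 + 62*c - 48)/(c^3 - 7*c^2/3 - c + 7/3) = 3*(c^2 - 14*c + 48)/(3*c^2 - 4*c - 7)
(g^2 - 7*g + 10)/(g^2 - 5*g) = (g - 2)/g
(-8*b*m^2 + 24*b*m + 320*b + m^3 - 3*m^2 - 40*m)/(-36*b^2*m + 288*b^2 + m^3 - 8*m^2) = (8*b*m + 40*b - m^2 - 5*m)/(36*b^2 - m^2)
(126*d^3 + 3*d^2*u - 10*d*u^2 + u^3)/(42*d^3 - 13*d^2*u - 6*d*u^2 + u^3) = (-6*d + u)/(-2*d + u)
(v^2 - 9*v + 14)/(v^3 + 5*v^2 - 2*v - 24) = (v - 7)/(v^2 + 7*v + 12)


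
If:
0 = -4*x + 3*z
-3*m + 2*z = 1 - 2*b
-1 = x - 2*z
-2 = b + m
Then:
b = -33/25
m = -17/25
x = 3/5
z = 4/5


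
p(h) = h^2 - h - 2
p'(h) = 2*h - 1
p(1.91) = -0.26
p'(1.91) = 2.82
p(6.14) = 29.56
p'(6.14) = 11.28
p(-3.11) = 10.78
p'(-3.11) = -7.22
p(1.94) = -0.18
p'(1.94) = 2.88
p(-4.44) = 22.15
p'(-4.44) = -9.88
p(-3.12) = 10.85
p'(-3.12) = -7.24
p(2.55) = 1.95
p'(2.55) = 4.10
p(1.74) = -0.71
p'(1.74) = 2.48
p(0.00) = -2.00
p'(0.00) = -1.00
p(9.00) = 70.00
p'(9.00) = 17.00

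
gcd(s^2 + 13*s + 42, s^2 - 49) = s + 7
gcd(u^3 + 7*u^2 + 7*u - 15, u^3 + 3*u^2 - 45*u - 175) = u + 5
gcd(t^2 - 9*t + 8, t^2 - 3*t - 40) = t - 8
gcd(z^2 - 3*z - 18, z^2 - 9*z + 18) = z - 6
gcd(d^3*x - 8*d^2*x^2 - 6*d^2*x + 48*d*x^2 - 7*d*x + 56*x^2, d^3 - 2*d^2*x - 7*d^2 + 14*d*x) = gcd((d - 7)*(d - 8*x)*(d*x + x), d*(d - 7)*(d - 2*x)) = d - 7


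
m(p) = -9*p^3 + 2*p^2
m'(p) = -27*p^2 + 4*p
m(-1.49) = 34.21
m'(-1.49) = -65.90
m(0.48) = -0.53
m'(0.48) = -4.30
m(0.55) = -0.89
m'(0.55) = -5.97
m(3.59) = -390.64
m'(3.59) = -333.62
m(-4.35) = 778.66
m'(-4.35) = -528.31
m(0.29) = -0.05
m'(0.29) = -1.11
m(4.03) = -556.58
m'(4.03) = -422.38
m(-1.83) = 61.85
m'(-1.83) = -97.74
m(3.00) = -225.00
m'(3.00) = -231.00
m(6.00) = -1872.00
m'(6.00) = -948.00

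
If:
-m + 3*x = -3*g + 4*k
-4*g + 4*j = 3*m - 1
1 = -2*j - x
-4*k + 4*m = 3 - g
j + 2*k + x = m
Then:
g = -84/23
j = -121/46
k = 3/92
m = 39/23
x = 98/23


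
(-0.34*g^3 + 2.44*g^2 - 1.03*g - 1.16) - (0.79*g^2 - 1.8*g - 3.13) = -0.34*g^3 + 1.65*g^2 + 0.77*g + 1.97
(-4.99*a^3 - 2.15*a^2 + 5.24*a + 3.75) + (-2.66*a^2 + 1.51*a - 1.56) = -4.99*a^3 - 4.81*a^2 + 6.75*a + 2.19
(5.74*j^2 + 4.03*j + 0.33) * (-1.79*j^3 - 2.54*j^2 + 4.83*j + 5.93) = -10.2746*j^5 - 21.7933*j^4 + 16.8973*j^3 + 52.6649*j^2 + 25.4918*j + 1.9569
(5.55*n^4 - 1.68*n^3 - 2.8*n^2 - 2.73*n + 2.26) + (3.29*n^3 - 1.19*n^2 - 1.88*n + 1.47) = 5.55*n^4 + 1.61*n^3 - 3.99*n^2 - 4.61*n + 3.73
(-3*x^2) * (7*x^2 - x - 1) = -21*x^4 + 3*x^3 + 3*x^2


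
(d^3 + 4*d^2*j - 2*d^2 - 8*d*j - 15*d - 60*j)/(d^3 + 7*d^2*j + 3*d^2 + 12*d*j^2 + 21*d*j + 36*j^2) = (d - 5)/(d + 3*j)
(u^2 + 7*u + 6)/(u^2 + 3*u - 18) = (u + 1)/(u - 3)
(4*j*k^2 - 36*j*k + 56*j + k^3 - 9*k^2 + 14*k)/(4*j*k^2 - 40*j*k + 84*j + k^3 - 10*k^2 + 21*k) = (k - 2)/(k - 3)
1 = 1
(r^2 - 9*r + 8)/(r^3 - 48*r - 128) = (r - 1)/(r^2 + 8*r + 16)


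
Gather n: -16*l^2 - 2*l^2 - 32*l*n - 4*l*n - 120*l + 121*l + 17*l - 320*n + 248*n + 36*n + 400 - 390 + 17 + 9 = -18*l^2 + 18*l + n*(-36*l - 36) + 36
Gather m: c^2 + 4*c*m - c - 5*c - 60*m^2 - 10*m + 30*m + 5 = c^2 - 6*c - 60*m^2 + m*(4*c + 20) + 5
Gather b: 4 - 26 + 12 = -10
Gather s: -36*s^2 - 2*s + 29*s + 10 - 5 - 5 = -36*s^2 + 27*s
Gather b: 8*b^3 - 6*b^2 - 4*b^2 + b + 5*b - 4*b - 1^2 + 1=8*b^3 - 10*b^2 + 2*b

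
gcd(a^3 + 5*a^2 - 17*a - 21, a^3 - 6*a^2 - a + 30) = a - 3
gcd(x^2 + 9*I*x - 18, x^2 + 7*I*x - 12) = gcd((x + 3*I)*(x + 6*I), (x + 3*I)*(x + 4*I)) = x + 3*I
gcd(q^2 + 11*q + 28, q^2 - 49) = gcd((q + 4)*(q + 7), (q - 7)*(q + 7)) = q + 7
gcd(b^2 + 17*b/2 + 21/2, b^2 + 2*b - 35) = b + 7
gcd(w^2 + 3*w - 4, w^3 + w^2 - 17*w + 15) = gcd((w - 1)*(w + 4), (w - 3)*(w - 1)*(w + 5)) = w - 1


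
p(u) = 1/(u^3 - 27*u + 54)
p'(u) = (27 - 3*u^2)/(u^3 - 27*u + 54)^2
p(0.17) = 0.02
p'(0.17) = 0.01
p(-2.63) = 0.01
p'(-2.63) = 0.00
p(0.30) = 0.02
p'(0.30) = 0.01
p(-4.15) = 0.01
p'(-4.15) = -0.00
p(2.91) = 13.86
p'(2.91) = 306.36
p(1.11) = 0.04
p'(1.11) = 0.04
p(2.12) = 0.16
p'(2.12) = 0.34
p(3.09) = 13.58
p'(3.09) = -303.31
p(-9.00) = 0.00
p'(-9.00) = 0.00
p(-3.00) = 0.01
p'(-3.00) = 0.00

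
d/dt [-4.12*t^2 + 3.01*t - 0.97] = 3.01 - 8.24*t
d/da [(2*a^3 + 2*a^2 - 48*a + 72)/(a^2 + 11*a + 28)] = 2*(a^4 + 22*a^3 + 119*a^2 - 16*a - 1068)/(a^4 + 22*a^3 + 177*a^2 + 616*a + 784)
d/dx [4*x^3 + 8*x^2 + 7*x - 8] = 12*x^2 + 16*x + 7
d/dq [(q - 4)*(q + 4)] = 2*q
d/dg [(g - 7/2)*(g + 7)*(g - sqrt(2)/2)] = 3*g^2 - sqrt(2)*g + 7*g - 49/2 - 7*sqrt(2)/4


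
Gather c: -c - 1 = -c - 1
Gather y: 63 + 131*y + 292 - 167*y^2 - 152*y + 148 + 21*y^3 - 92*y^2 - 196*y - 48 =21*y^3 - 259*y^2 - 217*y + 455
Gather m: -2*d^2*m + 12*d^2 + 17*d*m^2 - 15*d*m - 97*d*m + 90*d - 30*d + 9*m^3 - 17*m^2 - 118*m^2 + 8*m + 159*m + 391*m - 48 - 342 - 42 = 12*d^2 + 60*d + 9*m^3 + m^2*(17*d - 135) + m*(-2*d^2 - 112*d + 558) - 432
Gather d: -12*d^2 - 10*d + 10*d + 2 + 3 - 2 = 3 - 12*d^2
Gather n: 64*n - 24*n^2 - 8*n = -24*n^2 + 56*n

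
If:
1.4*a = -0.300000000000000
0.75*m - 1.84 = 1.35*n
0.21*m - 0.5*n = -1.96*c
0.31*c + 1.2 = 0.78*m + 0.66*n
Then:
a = -0.21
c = -0.29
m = 1.75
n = -0.39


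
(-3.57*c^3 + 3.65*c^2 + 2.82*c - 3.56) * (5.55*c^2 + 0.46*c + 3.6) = -19.8135*c^5 + 18.6153*c^4 + 4.478*c^3 - 5.3208*c^2 + 8.5144*c - 12.816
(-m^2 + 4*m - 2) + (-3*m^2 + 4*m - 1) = -4*m^2 + 8*m - 3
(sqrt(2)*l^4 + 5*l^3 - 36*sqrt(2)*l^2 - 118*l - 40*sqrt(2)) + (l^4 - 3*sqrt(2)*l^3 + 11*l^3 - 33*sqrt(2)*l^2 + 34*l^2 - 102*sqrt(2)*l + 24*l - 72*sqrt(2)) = l^4 + sqrt(2)*l^4 - 3*sqrt(2)*l^3 + 16*l^3 - 69*sqrt(2)*l^2 + 34*l^2 - 102*sqrt(2)*l - 94*l - 112*sqrt(2)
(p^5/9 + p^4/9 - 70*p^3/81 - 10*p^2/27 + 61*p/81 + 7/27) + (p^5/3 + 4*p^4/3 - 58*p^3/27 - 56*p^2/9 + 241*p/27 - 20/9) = 4*p^5/9 + 13*p^4/9 - 244*p^3/81 - 178*p^2/27 + 784*p/81 - 53/27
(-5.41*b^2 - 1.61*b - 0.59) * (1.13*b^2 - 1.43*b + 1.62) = -6.1133*b^4 + 5.917*b^3 - 7.1286*b^2 - 1.7645*b - 0.9558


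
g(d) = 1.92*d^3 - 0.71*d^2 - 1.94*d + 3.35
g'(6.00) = 196.90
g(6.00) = 380.87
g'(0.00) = -1.94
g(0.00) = 3.35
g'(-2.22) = 29.60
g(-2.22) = -16.85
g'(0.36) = -1.70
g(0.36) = 2.65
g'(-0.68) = 1.69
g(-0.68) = 3.74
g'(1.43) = 7.81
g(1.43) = 4.74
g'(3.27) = 55.01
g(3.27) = 56.55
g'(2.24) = 23.78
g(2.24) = 17.02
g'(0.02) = -1.97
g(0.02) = 3.31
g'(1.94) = 16.98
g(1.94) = 10.93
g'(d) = 5.76*d^2 - 1.42*d - 1.94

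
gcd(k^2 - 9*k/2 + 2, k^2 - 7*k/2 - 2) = k - 4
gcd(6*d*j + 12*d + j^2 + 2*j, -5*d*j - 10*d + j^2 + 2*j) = j + 2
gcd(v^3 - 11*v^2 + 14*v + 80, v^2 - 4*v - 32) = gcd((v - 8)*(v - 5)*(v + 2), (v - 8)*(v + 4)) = v - 8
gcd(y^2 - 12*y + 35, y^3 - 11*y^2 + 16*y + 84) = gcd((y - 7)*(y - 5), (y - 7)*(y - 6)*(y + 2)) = y - 7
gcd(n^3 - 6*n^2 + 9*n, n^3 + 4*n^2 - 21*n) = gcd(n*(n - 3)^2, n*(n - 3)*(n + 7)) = n^2 - 3*n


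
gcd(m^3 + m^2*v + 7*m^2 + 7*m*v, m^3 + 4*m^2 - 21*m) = m^2 + 7*m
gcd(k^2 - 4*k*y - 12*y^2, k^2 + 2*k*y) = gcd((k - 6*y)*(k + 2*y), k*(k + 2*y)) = k + 2*y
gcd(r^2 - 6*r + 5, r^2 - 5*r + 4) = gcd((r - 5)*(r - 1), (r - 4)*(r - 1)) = r - 1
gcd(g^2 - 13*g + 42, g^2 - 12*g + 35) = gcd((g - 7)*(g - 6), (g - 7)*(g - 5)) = g - 7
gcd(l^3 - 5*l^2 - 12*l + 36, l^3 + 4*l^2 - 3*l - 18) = l^2 + l - 6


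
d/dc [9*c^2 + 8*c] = 18*c + 8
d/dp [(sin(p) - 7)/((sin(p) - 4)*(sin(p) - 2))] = (14*sin(p) + cos(p)^2 - 35)*cos(p)/((sin(p) - 4)^2*(sin(p) - 2)^2)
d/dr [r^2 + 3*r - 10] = 2*r + 3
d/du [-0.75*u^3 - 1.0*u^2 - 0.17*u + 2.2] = -2.25*u^2 - 2.0*u - 0.17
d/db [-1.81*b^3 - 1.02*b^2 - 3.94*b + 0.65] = -5.43*b^2 - 2.04*b - 3.94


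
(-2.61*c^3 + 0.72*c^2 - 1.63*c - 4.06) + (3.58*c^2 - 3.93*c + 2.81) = -2.61*c^3 + 4.3*c^2 - 5.56*c - 1.25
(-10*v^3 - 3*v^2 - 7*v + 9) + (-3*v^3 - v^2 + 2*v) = -13*v^3 - 4*v^2 - 5*v + 9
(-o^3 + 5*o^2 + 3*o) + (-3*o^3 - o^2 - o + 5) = -4*o^3 + 4*o^2 + 2*o + 5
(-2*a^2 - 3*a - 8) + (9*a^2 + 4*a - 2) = 7*a^2 + a - 10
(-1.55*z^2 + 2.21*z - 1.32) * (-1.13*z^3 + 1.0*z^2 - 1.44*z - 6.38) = 1.7515*z^5 - 4.0473*z^4 + 5.9336*z^3 + 5.3866*z^2 - 12.199*z + 8.4216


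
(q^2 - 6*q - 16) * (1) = q^2 - 6*q - 16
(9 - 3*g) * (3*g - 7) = -9*g^2 + 48*g - 63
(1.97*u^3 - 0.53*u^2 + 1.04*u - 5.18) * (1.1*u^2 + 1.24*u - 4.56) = 2.167*u^5 + 1.8598*u^4 - 8.4964*u^3 - 1.9916*u^2 - 11.1656*u + 23.6208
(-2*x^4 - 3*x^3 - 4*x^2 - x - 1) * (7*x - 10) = -14*x^5 - x^4 + 2*x^3 + 33*x^2 + 3*x + 10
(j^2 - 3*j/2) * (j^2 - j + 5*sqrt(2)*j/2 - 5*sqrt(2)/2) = j^4 - 5*j^3/2 + 5*sqrt(2)*j^3/2 - 25*sqrt(2)*j^2/4 + 3*j^2/2 + 15*sqrt(2)*j/4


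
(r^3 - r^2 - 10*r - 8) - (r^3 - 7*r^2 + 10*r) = 6*r^2 - 20*r - 8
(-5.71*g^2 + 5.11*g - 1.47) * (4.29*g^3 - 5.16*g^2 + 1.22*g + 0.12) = -24.4959*g^5 + 51.3855*g^4 - 39.6401*g^3 + 13.1342*g^2 - 1.1802*g - 0.1764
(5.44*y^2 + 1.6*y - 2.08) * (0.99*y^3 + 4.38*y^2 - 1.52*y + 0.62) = 5.3856*y^5 + 25.4112*y^4 - 3.32*y^3 - 8.1696*y^2 + 4.1536*y - 1.2896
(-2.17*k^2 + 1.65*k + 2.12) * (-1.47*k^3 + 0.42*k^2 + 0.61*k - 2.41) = 3.1899*k^5 - 3.3369*k^4 - 3.7471*k^3 + 7.1266*k^2 - 2.6833*k - 5.1092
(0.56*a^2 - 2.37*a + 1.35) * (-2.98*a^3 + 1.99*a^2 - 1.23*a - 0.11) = -1.6688*a^5 + 8.177*a^4 - 9.4281*a^3 + 5.54*a^2 - 1.3998*a - 0.1485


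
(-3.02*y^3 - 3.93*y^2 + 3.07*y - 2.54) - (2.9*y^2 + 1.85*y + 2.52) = -3.02*y^3 - 6.83*y^2 + 1.22*y - 5.06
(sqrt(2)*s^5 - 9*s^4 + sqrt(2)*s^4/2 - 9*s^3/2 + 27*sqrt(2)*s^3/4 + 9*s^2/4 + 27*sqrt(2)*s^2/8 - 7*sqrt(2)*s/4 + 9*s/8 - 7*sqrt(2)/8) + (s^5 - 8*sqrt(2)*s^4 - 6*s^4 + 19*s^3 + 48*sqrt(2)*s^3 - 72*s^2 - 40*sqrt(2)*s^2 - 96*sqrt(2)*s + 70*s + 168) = s^5 + sqrt(2)*s^5 - 15*s^4 - 15*sqrt(2)*s^4/2 + 29*s^3/2 + 219*sqrt(2)*s^3/4 - 279*s^2/4 - 293*sqrt(2)*s^2/8 - 391*sqrt(2)*s/4 + 569*s/8 - 7*sqrt(2)/8 + 168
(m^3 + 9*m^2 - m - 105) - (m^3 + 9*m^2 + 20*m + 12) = -21*m - 117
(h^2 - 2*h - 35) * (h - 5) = h^3 - 7*h^2 - 25*h + 175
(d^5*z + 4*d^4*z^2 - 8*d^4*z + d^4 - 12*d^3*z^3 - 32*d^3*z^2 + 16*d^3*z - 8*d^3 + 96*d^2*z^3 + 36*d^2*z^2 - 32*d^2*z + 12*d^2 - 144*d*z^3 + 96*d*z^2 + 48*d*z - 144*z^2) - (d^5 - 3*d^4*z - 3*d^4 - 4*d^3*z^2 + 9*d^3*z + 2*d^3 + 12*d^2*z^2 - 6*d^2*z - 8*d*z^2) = d^5*z - d^5 + 4*d^4*z^2 - 5*d^4*z + 4*d^4 - 12*d^3*z^3 - 28*d^3*z^2 + 7*d^3*z - 10*d^3 + 96*d^2*z^3 + 24*d^2*z^2 - 26*d^2*z + 12*d^2 - 144*d*z^3 + 104*d*z^2 + 48*d*z - 144*z^2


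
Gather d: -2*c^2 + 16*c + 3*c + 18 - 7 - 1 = -2*c^2 + 19*c + 10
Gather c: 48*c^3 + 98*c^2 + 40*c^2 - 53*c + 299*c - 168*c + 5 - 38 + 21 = 48*c^3 + 138*c^2 + 78*c - 12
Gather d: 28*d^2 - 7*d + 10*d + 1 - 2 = 28*d^2 + 3*d - 1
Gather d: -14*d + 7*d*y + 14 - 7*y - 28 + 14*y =d*(7*y - 14) + 7*y - 14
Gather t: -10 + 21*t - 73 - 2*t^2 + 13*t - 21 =-2*t^2 + 34*t - 104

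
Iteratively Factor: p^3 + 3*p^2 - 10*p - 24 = (p - 3)*(p^2 + 6*p + 8) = (p - 3)*(p + 4)*(p + 2)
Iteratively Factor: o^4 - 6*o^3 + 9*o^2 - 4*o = (o - 1)*(o^3 - 5*o^2 + 4*o) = o*(o - 1)*(o^2 - 5*o + 4) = o*(o - 1)^2*(o - 4)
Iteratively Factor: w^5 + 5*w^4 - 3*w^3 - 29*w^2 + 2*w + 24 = (w + 1)*(w^4 + 4*w^3 - 7*w^2 - 22*w + 24) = (w - 1)*(w + 1)*(w^3 + 5*w^2 - 2*w - 24) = (w - 2)*(w - 1)*(w + 1)*(w^2 + 7*w + 12) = (w - 2)*(w - 1)*(w + 1)*(w + 3)*(w + 4)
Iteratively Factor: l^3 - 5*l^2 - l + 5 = (l - 5)*(l^2 - 1) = (l - 5)*(l - 1)*(l + 1)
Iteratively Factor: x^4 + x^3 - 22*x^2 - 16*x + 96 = (x - 2)*(x^3 + 3*x^2 - 16*x - 48) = (x - 2)*(x + 4)*(x^2 - x - 12) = (x - 2)*(x + 3)*(x + 4)*(x - 4)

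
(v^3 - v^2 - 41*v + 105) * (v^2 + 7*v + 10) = v^5 + 6*v^4 - 38*v^3 - 192*v^2 + 325*v + 1050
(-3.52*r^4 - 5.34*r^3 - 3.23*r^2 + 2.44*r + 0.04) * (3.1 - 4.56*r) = 16.0512*r^5 + 13.4384*r^4 - 1.8252*r^3 - 21.1394*r^2 + 7.3816*r + 0.124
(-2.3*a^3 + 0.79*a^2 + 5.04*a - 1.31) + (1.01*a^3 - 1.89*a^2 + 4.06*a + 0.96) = -1.29*a^3 - 1.1*a^2 + 9.1*a - 0.35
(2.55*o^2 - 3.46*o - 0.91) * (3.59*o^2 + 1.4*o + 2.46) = 9.1545*o^4 - 8.8514*o^3 - 1.8379*o^2 - 9.7856*o - 2.2386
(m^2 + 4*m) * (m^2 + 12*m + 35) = m^4 + 16*m^3 + 83*m^2 + 140*m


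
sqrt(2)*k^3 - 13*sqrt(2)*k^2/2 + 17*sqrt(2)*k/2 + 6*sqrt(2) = (k - 4)*(k - 3)*(sqrt(2)*k + sqrt(2)/2)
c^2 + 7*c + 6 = (c + 1)*(c + 6)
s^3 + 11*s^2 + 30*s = s*(s + 5)*(s + 6)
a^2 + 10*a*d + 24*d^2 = (a + 4*d)*(a + 6*d)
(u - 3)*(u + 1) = u^2 - 2*u - 3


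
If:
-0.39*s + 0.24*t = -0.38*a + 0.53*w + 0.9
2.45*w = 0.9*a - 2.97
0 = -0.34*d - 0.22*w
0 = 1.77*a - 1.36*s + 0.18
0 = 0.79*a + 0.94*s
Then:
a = -0.06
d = 0.80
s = 0.05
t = 1.21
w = -1.23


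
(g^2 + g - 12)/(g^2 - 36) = (g^2 + g - 12)/(g^2 - 36)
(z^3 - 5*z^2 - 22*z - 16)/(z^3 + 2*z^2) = 1 - 7/z - 8/z^2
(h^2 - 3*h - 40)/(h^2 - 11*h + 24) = (h + 5)/(h - 3)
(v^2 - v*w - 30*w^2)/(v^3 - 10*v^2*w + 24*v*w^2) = (v + 5*w)/(v*(v - 4*w))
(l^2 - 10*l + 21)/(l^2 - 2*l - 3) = (l - 7)/(l + 1)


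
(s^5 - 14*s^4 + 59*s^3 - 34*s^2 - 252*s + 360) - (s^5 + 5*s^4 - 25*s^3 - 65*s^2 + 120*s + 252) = -19*s^4 + 84*s^3 + 31*s^2 - 372*s + 108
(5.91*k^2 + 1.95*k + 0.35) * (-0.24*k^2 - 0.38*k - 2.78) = -1.4184*k^4 - 2.7138*k^3 - 17.2548*k^2 - 5.554*k - 0.973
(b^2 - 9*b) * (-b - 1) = -b^3 + 8*b^2 + 9*b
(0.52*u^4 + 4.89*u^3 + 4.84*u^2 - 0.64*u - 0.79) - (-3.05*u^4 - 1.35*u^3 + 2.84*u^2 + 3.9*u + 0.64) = 3.57*u^4 + 6.24*u^3 + 2.0*u^2 - 4.54*u - 1.43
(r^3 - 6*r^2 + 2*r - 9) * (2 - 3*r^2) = -3*r^5 + 18*r^4 - 4*r^3 + 15*r^2 + 4*r - 18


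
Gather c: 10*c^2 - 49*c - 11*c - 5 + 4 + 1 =10*c^2 - 60*c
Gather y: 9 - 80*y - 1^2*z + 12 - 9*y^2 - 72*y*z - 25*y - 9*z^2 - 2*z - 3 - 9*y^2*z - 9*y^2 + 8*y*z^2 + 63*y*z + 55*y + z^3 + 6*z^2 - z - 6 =y^2*(-9*z - 18) + y*(8*z^2 - 9*z - 50) + z^3 - 3*z^2 - 4*z + 12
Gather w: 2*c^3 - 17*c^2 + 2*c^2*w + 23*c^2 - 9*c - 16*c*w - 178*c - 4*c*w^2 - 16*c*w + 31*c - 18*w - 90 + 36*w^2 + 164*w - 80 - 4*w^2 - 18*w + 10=2*c^3 + 6*c^2 - 156*c + w^2*(32 - 4*c) + w*(2*c^2 - 32*c + 128) - 160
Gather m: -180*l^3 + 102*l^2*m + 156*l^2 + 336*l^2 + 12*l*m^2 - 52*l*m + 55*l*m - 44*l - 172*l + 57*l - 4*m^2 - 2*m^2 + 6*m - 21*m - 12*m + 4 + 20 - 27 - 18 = -180*l^3 + 492*l^2 - 159*l + m^2*(12*l - 6) + m*(102*l^2 + 3*l - 27) - 21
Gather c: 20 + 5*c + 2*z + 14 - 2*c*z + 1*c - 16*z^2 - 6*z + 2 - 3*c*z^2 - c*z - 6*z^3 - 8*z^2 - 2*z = c*(-3*z^2 - 3*z + 6) - 6*z^3 - 24*z^2 - 6*z + 36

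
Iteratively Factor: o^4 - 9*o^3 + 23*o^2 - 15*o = (o)*(o^3 - 9*o^2 + 23*o - 15) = o*(o - 3)*(o^2 - 6*o + 5) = o*(o - 3)*(o - 1)*(o - 5)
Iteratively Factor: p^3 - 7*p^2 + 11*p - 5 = (p - 1)*(p^2 - 6*p + 5) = (p - 5)*(p - 1)*(p - 1)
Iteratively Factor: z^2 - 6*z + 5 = (z - 1)*(z - 5)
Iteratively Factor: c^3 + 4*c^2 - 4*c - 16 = (c + 4)*(c^2 - 4) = (c - 2)*(c + 4)*(c + 2)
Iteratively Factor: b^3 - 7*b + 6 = (b + 3)*(b^2 - 3*b + 2) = (b - 1)*(b + 3)*(b - 2)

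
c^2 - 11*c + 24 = (c - 8)*(c - 3)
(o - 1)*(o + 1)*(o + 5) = o^3 + 5*o^2 - o - 5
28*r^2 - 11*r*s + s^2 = (-7*r + s)*(-4*r + s)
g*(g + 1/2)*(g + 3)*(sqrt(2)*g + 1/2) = sqrt(2)*g^4 + g^3/2 + 7*sqrt(2)*g^3/2 + 7*g^2/4 + 3*sqrt(2)*g^2/2 + 3*g/4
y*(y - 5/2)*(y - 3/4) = y^3 - 13*y^2/4 + 15*y/8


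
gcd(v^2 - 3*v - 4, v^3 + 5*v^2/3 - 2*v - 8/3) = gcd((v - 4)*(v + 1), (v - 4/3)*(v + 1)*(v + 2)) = v + 1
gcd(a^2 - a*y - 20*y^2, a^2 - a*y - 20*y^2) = -a^2 + a*y + 20*y^2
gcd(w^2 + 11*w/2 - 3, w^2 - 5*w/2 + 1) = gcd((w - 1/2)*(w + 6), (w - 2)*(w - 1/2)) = w - 1/2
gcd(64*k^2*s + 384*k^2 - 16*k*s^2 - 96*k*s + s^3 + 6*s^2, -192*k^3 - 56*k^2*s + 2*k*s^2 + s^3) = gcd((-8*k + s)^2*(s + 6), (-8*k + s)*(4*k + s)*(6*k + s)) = -8*k + s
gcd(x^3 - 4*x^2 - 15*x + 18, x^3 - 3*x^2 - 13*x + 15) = x^2 + 2*x - 3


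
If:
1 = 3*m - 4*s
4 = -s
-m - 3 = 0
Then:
No Solution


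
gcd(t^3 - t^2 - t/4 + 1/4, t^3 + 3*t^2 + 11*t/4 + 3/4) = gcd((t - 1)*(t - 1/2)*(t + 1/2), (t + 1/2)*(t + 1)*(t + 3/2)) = t + 1/2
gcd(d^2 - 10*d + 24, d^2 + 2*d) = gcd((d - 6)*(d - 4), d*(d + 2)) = 1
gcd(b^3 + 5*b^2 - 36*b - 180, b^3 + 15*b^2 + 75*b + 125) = b + 5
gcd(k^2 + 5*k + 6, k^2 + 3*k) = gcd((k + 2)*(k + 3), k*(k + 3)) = k + 3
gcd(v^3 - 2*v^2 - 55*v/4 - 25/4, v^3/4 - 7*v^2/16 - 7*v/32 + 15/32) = 1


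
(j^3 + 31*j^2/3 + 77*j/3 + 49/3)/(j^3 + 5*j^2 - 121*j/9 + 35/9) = 3*(3*j^2 + 10*j + 7)/(9*j^2 - 18*j + 5)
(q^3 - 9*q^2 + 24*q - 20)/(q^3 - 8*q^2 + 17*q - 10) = (q - 2)/(q - 1)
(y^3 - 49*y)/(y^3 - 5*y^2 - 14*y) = (y + 7)/(y + 2)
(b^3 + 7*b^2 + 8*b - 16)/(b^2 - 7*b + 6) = (b^2 + 8*b + 16)/(b - 6)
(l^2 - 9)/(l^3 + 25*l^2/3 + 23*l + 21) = 3*(l - 3)/(3*l^2 + 16*l + 21)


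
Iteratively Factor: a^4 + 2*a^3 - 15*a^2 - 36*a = (a + 3)*(a^3 - a^2 - 12*a) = (a + 3)^2*(a^2 - 4*a) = a*(a + 3)^2*(a - 4)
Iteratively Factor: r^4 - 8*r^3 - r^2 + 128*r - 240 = (r + 4)*(r^3 - 12*r^2 + 47*r - 60) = (r - 5)*(r + 4)*(r^2 - 7*r + 12) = (r - 5)*(r - 3)*(r + 4)*(r - 4)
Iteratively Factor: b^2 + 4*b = (b)*(b + 4)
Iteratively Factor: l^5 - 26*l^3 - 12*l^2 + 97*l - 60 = (l + 3)*(l^4 - 3*l^3 - 17*l^2 + 39*l - 20) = (l - 5)*(l + 3)*(l^3 + 2*l^2 - 7*l + 4) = (l - 5)*(l - 1)*(l + 3)*(l^2 + 3*l - 4) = (l - 5)*(l - 1)*(l + 3)*(l + 4)*(l - 1)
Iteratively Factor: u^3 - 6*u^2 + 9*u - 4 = (u - 1)*(u^2 - 5*u + 4) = (u - 1)^2*(u - 4)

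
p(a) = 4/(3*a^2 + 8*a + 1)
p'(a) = 4*(-6*a - 8)/(3*a^2 + 8*a + 1)^2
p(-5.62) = 0.08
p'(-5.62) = 0.04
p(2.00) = 0.14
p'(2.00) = -0.10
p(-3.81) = 0.28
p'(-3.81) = 0.30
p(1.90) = 0.15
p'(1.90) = -0.11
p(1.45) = 0.21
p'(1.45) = -0.19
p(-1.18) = -0.94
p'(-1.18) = -0.20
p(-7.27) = 0.04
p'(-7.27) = 0.01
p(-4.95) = 0.11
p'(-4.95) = 0.07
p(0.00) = 4.00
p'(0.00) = -32.00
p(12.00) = 0.01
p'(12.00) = 0.00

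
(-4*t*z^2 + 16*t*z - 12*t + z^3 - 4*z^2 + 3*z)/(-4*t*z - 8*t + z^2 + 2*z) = (z^2 - 4*z + 3)/(z + 2)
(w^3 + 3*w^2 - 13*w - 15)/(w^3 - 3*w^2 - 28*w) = (-w^3 - 3*w^2 + 13*w + 15)/(w*(-w^2 + 3*w + 28))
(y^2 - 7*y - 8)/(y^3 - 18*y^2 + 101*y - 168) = (y + 1)/(y^2 - 10*y + 21)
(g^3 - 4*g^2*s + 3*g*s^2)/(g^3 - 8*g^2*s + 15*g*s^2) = (-g + s)/(-g + 5*s)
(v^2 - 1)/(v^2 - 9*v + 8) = (v + 1)/(v - 8)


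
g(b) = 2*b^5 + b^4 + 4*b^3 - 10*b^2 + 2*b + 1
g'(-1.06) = 44.54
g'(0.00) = 2.00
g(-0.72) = -7.24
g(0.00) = 1.00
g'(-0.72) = 23.82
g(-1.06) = -18.53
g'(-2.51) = 461.46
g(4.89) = 6403.26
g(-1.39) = -38.49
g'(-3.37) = 1342.38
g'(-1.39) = 79.57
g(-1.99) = -120.84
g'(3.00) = 968.00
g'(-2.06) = 239.24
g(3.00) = 592.00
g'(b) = 10*b^4 + 4*b^3 + 12*b^2 - 20*b + 2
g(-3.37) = -1012.74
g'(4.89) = 6376.75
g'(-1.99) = 214.62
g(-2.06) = -136.71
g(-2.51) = -289.83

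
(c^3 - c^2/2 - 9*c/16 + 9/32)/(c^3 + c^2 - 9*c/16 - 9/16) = (c - 1/2)/(c + 1)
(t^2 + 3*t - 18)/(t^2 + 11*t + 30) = (t - 3)/(t + 5)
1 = 1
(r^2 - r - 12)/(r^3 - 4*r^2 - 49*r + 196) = (r + 3)/(r^2 - 49)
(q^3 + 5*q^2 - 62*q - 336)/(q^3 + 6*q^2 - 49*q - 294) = (q - 8)/(q - 7)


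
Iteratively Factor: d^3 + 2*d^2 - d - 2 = (d + 2)*(d^2 - 1) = (d - 1)*(d + 2)*(d + 1)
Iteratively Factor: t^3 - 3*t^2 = (t)*(t^2 - 3*t) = t^2*(t - 3)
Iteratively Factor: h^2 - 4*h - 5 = (h + 1)*(h - 5)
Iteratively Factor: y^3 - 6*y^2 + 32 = (y - 4)*(y^2 - 2*y - 8) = (y - 4)^2*(y + 2)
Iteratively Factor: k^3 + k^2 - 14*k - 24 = (k - 4)*(k^2 + 5*k + 6) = (k - 4)*(k + 2)*(k + 3)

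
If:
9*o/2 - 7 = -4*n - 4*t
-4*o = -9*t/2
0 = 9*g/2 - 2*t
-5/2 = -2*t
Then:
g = 5/9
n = -277/256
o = 45/32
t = 5/4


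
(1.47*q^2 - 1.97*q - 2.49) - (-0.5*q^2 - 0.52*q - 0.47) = 1.97*q^2 - 1.45*q - 2.02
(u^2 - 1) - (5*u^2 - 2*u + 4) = -4*u^2 + 2*u - 5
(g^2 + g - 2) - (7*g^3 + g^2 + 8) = -7*g^3 + g - 10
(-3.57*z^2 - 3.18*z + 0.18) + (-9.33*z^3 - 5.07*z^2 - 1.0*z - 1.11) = -9.33*z^3 - 8.64*z^2 - 4.18*z - 0.93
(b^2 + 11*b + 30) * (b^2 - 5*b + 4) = b^4 + 6*b^3 - 21*b^2 - 106*b + 120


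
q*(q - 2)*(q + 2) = q^3 - 4*q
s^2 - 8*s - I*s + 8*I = (s - 8)*(s - I)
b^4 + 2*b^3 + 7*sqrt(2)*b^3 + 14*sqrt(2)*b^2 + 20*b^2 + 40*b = b*(b + 2)*(b + 2*sqrt(2))*(b + 5*sqrt(2))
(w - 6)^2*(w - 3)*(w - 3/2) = w^4 - 33*w^3/2 + 189*w^2/2 - 216*w + 162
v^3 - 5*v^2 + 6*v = v*(v - 3)*(v - 2)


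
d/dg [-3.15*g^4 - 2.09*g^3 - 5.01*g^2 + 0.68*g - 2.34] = -12.6*g^3 - 6.27*g^2 - 10.02*g + 0.68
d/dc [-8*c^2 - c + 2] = -16*c - 1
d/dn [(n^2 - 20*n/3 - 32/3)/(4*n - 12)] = (3*n^2 - 18*n + 92)/(12*(n^2 - 6*n + 9))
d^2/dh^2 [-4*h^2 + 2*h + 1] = -8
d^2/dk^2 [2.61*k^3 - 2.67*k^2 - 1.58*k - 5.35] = 15.66*k - 5.34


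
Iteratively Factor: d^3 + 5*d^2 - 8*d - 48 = (d + 4)*(d^2 + d - 12) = (d - 3)*(d + 4)*(d + 4)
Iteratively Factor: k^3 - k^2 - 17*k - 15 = (k - 5)*(k^2 + 4*k + 3) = (k - 5)*(k + 3)*(k + 1)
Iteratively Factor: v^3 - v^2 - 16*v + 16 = (v + 4)*(v^2 - 5*v + 4) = (v - 4)*(v + 4)*(v - 1)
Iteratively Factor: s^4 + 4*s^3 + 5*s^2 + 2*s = (s + 2)*(s^3 + 2*s^2 + s) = (s + 1)*(s + 2)*(s^2 + s) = s*(s + 1)*(s + 2)*(s + 1)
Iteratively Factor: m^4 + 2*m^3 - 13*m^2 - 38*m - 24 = (m + 2)*(m^3 - 13*m - 12) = (m + 1)*(m + 2)*(m^2 - m - 12) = (m - 4)*(m + 1)*(m + 2)*(m + 3)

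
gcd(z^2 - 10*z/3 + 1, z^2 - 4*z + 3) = z - 3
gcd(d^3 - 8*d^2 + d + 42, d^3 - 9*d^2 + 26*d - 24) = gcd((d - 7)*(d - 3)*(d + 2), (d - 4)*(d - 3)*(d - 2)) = d - 3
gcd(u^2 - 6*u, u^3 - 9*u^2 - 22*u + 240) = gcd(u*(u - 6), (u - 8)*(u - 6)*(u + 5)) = u - 6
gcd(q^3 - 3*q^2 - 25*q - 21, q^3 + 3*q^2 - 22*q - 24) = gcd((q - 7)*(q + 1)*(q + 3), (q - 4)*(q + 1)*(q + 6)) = q + 1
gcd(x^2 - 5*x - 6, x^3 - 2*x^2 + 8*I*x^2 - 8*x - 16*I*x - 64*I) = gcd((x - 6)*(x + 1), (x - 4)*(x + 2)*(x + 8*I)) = 1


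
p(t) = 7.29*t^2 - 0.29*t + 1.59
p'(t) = 14.58*t - 0.29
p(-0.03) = 1.61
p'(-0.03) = -0.73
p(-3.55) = 94.49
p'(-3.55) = -52.05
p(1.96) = 29.03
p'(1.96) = 28.29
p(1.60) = 19.79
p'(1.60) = 23.04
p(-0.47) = 3.34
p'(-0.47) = -7.14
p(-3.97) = 117.64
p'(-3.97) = -58.17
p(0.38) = 2.53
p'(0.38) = 5.25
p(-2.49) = 47.51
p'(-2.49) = -36.59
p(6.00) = 262.29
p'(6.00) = 87.19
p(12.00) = 1047.87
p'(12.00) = 174.67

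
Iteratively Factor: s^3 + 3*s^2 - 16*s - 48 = (s + 4)*(s^2 - s - 12) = (s + 3)*(s + 4)*(s - 4)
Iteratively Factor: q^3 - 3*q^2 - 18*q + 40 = (q - 5)*(q^2 + 2*q - 8) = (q - 5)*(q - 2)*(q + 4)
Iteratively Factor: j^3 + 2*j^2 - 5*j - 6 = (j - 2)*(j^2 + 4*j + 3) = (j - 2)*(j + 3)*(j + 1)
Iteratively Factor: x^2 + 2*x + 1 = (x + 1)*(x + 1)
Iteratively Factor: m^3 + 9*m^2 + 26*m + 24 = (m + 3)*(m^2 + 6*m + 8) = (m + 3)*(m + 4)*(m + 2)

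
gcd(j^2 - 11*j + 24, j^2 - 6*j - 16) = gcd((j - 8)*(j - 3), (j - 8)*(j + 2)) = j - 8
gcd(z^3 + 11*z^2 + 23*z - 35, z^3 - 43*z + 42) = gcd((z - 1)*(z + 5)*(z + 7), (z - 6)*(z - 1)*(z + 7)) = z^2 + 6*z - 7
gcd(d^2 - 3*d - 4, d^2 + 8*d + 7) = d + 1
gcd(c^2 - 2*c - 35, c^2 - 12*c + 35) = c - 7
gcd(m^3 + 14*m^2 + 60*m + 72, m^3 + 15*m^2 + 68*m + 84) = m^2 + 8*m + 12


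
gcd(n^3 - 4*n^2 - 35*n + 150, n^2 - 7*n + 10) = n - 5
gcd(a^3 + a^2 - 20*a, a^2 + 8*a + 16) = 1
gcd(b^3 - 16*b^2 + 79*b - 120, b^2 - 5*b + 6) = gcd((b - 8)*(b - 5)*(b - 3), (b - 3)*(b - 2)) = b - 3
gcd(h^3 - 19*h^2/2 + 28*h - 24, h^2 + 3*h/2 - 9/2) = h - 3/2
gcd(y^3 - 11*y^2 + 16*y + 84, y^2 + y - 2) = y + 2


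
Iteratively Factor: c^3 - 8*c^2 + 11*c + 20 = (c - 4)*(c^2 - 4*c - 5) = (c - 5)*(c - 4)*(c + 1)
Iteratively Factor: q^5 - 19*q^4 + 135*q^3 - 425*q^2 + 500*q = (q - 5)*(q^4 - 14*q^3 + 65*q^2 - 100*q) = (q - 5)^2*(q^3 - 9*q^2 + 20*q) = (q - 5)^2*(q - 4)*(q^2 - 5*q) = q*(q - 5)^2*(q - 4)*(q - 5)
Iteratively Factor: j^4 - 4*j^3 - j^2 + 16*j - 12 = (j - 1)*(j^3 - 3*j^2 - 4*j + 12) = (j - 3)*(j - 1)*(j^2 - 4) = (j - 3)*(j - 1)*(j + 2)*(j - 2)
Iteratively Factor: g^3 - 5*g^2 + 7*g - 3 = (g - 1)*(g^2 - 4*g + 3) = (g - 1)^2*(g - 3)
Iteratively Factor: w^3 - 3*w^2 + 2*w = (w)*(w^2 - 3*w + 2) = w*(w - 2)*(w - 1)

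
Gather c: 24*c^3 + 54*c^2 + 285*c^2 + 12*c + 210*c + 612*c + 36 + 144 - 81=24*c^3 + 339*c^2 + 834*c + 99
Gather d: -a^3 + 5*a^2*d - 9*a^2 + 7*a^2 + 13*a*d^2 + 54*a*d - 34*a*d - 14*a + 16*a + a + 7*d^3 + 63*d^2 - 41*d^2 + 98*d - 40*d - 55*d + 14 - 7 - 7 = -a^3 - 2*a^2 + 3*a + 7*d^3 + d^2*(13*a + 22) + d*(5*a^2 + 20*a + 3)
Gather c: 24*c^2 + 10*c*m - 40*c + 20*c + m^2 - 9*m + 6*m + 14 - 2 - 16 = 24*c^2 + c*(10*m - 20) + m^2 - 3*m - 4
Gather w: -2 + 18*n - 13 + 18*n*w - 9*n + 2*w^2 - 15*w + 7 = 9*n + 2*w^2 + w*(18*n - 15) - 8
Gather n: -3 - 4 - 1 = -8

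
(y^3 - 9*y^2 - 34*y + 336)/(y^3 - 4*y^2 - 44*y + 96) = (y - 7)/(y - 2)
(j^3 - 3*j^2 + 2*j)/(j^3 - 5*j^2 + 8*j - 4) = j/(j - 2)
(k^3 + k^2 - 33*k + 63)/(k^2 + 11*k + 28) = (k^2 - 6*k + 9)/(k + 4)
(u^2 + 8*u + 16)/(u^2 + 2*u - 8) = (u + 4)/(u - 2)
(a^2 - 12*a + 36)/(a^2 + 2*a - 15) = (a^2 - 12*a + 36)/(a^2 + 2*a - 15)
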